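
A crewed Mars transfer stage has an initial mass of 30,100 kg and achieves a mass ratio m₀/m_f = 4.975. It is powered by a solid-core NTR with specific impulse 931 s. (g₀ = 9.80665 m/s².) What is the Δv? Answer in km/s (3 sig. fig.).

v_e = Isp · g₀ = 931 × 9.80665 = 9130.0 m/s.
Rocket equation: Δv = v_e · ln(4.975) = 9130.0 × 1.6044 ≈ 14648.4 m/s.

Δv ≈ 14.6 km/s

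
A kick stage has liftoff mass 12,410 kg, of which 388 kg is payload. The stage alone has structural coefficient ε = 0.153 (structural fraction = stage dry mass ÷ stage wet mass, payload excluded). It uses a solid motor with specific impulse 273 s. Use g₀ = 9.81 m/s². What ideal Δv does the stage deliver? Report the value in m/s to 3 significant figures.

Stage wet mass = m₀ − payload = 12,410 − 388 = 12,022 kg.
Stage dry mass = ε × stage wet mass = 0.153 × 12,022 = 1,839.37 kg.
Burnout mass m_f = stage dry + payload = 1,839.37 + 388 = 2,227.37 kg.
v_e = Isp · g₀ = 273 × 9.81 = 2678.1 m/s.
From the ideal rocket equation, Δv = v_e · ln(12,410/2,227.37) = 2678.1 × ln(5.572) = 2678.1 × 1.7177 ≈ 4600 m/s.

Δv ≈ 4600 m/s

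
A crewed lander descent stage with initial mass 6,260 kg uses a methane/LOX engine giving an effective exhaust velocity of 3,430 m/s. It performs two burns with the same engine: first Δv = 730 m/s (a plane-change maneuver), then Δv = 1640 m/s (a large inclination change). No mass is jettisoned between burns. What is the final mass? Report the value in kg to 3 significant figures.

final mass ≈ 3140 kg

After the first burn: m = 6260 × exp(−730/3430.0) = 6260 × 0.80830 = 5,059.96 kg.
After the second burn: m = 5,059.96 × exp(−1640/3430.0) = 5,059.96 × 0.61994 = 3,136.87 kg.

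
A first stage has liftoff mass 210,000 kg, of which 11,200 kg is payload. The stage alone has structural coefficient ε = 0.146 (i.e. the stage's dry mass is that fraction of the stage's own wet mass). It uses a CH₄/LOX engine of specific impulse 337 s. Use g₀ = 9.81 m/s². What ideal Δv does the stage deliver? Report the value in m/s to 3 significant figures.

Stage wet mass = m₀ − payload = 210,000 − 11,200 = 198,800 kg.
Stage dry mass = ε × stage wet mass = 0.146 × 198,800 = 29,024.8 kg.
Burnout mass m_f = stage dry + payload = 29,024.8 + 11,200 = 40,224.8 kg.
v_e = Isp · g₀ = 337 × 9.81 = 3306.0 m/s.
Δv = v_e · ln(210,000/40,224.8) = 3306.0 × ln(5.221) = 3306.0 × 1.6526 ≈ 5464 m/s.

Δv ≈ 5460 m/s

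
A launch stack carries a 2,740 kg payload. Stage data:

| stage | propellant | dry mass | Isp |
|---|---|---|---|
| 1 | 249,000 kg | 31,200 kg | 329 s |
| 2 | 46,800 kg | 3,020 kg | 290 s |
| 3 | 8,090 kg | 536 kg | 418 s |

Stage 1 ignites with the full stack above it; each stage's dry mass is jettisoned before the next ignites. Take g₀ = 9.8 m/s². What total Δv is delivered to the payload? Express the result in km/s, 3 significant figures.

Ignition mass of stage 1 = 249,000+31,200 + 46,800+3,020 + 8,090+536 + 2,740 = 341,386 kg.
Stage 1: m₀ = 341,386 kg, m_f = 341,386 − 249,000 = 92,386 kg; Δv = 329×9.8×ln(3.695) = 3224.2×1.3070 ≈ 4214 m/s.
Stage 2: m₀ = 61,186 kg, m_f = 61,186 − 46,800 = 14,386 kg; Δv = 290×9.8×ln(4.253) = 2842.0×1.4477 ≈ 4114 m/s.
Stage 3: m₀ = 11,366 kg, m_f = 11,366 − 8,090 = 3,276 kg; Δv = 418×9.8×ln(3.469) = 4096.4×1.2440 ≈ 5096 m/s.
Total Δv = 4214 + 4114 + 5096 = 13424 m/s.

Δv ≈ 13.4 km/s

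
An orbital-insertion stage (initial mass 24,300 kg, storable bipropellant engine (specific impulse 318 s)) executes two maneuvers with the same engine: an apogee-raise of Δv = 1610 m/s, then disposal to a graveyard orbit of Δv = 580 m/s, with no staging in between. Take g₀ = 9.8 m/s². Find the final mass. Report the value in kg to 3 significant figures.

v_e = Isp · g₀ = 318 × 9.8 = 3116.4 m/s.
After the first burn: m = 24300 × exp(−1610/3116.4) = 24300 × 0.59653 = 14,495.7 kg.
After the second burn: m = 14,495.7 × exp(−580/3116.4) = 14,495.7 × 0.83018 = 12,034 kg.

final mass ≈ 12000 kg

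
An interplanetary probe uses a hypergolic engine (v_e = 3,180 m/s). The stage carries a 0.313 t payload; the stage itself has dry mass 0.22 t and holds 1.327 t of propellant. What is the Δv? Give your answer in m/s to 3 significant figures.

m₀ = payload + dry + propellant = 0.313 + 0.22 + 1.327 = 1.86 t.
m_f = payload + dry = 0.313 + 0.22 = 0.533 t.
Δv = v_e · ln(m₀/m_f) = 3180.0 × ln(3.49) = 3180.0 × 1.2498 ≈ 3974.4 m/s.

Δv ≈ 3970 m/s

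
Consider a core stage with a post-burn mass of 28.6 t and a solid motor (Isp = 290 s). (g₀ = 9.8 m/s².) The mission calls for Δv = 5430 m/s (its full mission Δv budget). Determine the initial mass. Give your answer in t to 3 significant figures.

initial mass ≈ 193 t

v_e = Isp · g₀ = 290 × 9.8 = 2842.0 m/s.
By the Tsiolkovsky rocket equation, m₀/m_f = exp(Δv / v_e) = exp(5430 / 2842.0) = exp(1.9106) = 6.7573.
m₀ = m_f × 6.7573 = 28.6 × 6.7573 = 193.259 t.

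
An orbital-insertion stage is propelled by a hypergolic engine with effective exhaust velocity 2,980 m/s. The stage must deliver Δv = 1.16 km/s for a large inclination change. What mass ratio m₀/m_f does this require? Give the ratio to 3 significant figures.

m₀/m_f = exp(Δv / v_e) = exp(1160 / 2980.0) = exp(0.3893) = 1.4759.

mass ratio ≈ 1.48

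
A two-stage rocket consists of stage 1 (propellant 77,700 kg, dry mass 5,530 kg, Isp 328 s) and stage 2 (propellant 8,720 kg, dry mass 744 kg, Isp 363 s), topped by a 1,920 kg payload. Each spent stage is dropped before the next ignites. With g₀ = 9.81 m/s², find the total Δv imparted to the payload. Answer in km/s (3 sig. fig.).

Δv ≈ 10.7 km/s

Ignition mass of stage 1 = 77,700+5,530 + 8,720+744 + 1,920 = 94,614 kg.
Stage 1: m₀ = 94,614 kg, m_f = 94,614 − 77,700 = 16,914 kg; Δv = 328×9.81×ln(5.594) = 3217.7×1.7217 ≈ 5540 m/s.
Stage 2: m₀ = 11,384 kg, m_f = 11,384 − 8,720 = 2,664 kg; Δv = 363×9.81×ln(4.273) = 3561.0×1.4524 ≈ 5172 m/s.
Total Δv = 5540 + 5172 = 10712 m/s.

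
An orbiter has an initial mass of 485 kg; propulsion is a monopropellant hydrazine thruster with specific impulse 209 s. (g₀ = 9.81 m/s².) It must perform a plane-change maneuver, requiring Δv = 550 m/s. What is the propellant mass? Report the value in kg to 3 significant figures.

propellant mass ≈ 114 kg

v_e = Isp · g₀ = 209 × 9.81 = 2050.3 m/s.
By the Tsiolkovsky rocket equation, m₀/m_f = exp(Δv / v_e) = exp(550 / 2050.3) = exp(0.2683) = 1.3077.
m_f = 485 / 1.3077 = 370.88 kg, so propellant = m₀ − m_f = 485 − 370.88 = 114.12 kg.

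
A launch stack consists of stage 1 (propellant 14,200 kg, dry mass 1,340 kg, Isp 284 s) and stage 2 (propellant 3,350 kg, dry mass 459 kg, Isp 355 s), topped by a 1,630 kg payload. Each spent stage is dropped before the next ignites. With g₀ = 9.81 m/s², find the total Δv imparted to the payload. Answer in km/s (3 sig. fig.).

Δv ≈ 6.48 km/s

Ignition mass of stage 1 = 14,200+1,340 + 3,350+459 + 1,630 = 20,979 kg.
Stage 1: m₀ = 20,979 kg, m_f = 20,979 − 14,200 = 6,779 kg; Δv = 284×9.81×ln(3.095) = 2786.0×1.1297 ≈ 3147 m/s.
Stage 2: m₀ = 5,439 kg, m_f = 5,439 − 3,350 = 2,089 kg; Δv = 355×9.81×ln(2.604) = 3482.6×0.9569 ≈ 3332 m/s.
Total Δv = 3147 + 3332 = 6479 m/s.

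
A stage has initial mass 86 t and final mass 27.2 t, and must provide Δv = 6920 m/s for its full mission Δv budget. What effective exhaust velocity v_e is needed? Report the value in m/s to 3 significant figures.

ln(m₀/m_f) = ln(86000/27200) = ln(3.162) = 1.1511.
v_e = Δv / ln(m₀/m_f) = 6920 / 1.1511 = 6011.5 m/s.

v_e ≈ 6010 m/s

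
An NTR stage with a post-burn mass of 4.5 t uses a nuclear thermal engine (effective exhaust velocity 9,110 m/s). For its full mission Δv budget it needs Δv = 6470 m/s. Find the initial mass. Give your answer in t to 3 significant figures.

m₀/m_f = exp(Δv / v_e) = exp(6470 / 9110.0) = exp(0.7102) = 2.0344.
m₀ = m_f × 2.0344 = 4.5 × 2.0344 = 9.1548 t.

initial mass ≈ 9.15 t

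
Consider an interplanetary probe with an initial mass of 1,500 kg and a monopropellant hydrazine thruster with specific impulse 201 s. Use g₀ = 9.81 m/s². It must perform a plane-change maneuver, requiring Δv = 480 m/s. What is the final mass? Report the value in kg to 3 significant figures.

final mass ≈ 1180 kg

v_e = Isp · g₀ = 201 × 9.81 = 1971.8 m/s.
m₀/m_f = exp(Δv / v_e) = exp(480 / 1971.8) = exp(0.2434) = 1.2756.
m_f = m₀ / 1.2756 = 1,500 / 1.2756 = 1,175.92 kg.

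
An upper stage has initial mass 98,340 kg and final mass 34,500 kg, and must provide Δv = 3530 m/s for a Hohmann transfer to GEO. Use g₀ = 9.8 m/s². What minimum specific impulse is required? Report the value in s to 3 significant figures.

ln(m₀/m_f) = ln(98340/34500) = ln(2.85) = 1.0475.
v_e = Δv / ln(m₀/m_f) = 3530 / 1.0475 = 3370.0 m/s.
Isp = v_e / g₀ = 3370.0 / 9.8 = 343.9 s.

Isp ≈ 344 s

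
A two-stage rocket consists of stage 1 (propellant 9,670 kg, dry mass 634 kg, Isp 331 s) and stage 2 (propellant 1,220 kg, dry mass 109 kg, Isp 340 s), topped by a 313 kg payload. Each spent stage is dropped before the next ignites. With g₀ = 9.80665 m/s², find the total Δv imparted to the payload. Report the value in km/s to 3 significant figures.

Δv ≈ 9.91 km/s

Ignition mass of stage 1 = 9,670+634 + 1,220+109 + 313 = 11,946 kg.
Stage 1: m₀ = 11,946 kg, m_f = 11,946 − 9,670 = 2,276 kg; Δv = 331×9.80665×ln(5.249) = 3246.0×1.6580 ≈ 5382 m/s.
Stage 2: m₀ = 1,642 kg, m_f = 1,642 − 1,220 = 422 kg; Δv = 340×9.80665×ln(3.891) = 3334.3×1.3587 ≈ 4530 m/s.
Total Δv = 5382 + 4530 = 9912 m/s.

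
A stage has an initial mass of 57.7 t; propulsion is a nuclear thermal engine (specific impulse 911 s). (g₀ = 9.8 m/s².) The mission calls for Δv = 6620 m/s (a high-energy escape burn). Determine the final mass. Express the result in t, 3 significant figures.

final mass ≈ 27.5 t

v_e = Isp · g₀ = 911 × 9.8 = 8927.8 m/s.
Rocket equation: m₀/m_f = exp(Δv / v_e) = exp(6620 / 8927.8) = exp(0.7415) = 2.0991.
m_f = m₀ / 2.0991 = 57.7 / 2.0991 = 27.488 t.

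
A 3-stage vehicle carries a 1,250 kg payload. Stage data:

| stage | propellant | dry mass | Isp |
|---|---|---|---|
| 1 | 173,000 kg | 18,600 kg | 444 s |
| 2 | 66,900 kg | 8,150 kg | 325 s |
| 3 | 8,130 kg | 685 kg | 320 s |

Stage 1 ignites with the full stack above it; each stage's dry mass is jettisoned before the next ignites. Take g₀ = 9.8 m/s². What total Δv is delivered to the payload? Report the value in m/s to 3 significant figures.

Ignition mass of stage 1 = 173,000+18,600 + 66,900+8,150 + 8,130+685 + 1,250 = 276,715 kg.
Stage 1: m₀ = 276,715 kg, m_f = 276,715 − 173,000 = 103,715 kg; Δv = 444×9.8×ln(2.668) = 4351.2×0.9813 ≈ 4270 m/s.
Stage 2: m₀ = 85,115 kg, m_f = 85,115 − 66,900 = 18,215 kg; Δv = 325×9.8×ln(4.673) = 3185.0×1.5418 ≈ 4910 m/s.
Stage 3: m₀ = 10,065 kg, m_f = 10,065 − 8,130 = 1,935 kg; Δv = 320×9.8×ln(5.202) = 3136.0×1.6490 ≈ 5171 m/s.
Total Δv = 4270 + 4910 + 5171 = 14351 m/s.

Δv ≈ 14400 m/s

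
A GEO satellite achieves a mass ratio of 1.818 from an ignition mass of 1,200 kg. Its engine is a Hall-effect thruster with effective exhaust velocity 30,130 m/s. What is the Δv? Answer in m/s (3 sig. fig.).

Using Δv = v_e ln(m₀/m_f): Δv = v_e · ln(1.818) = 30130.0 × 0.5977 ≈ 18009.8 m/s.

Δv ≈ 18000 m/s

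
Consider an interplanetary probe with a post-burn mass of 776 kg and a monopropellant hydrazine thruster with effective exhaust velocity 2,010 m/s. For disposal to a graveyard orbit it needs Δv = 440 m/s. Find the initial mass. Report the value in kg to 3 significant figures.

m₀/m_f = exp(Δv / v_e) = exp(440 / 2010.0) = exp(0.2189) = 1.2447.
m₀ = m_f × 1.2447 = 776 × 1.2447 = 965.887 kg.

initial mass ≈ 966 kg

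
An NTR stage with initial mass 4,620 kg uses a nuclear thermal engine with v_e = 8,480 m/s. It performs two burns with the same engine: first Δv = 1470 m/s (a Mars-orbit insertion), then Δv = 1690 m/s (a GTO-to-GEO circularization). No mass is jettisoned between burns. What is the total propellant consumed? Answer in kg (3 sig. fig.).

After the first burn: m = 4620 × exp(−1470/8480.0) = 4620 × 0.84084 = 3,884.68 kg.
After the second burn: m = 3,884.68 × exp(−1690/8480.0) = 3,884.68 × 0.81931 = 3,182.76 kg.
Total propellant = m₀ − m_final = 4620 − 3,182.76 = 1,437.24 kg.

total propellant consumed ≈ 1440 kg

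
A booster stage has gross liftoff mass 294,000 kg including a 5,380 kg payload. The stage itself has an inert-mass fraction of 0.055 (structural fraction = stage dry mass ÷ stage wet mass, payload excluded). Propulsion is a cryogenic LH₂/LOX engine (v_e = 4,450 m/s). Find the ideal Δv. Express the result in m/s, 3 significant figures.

Δv ≈ 11700 m/s

Stage wet mass = m₀ − payload = 294,000 − 5,380 = 288,620 kg.
Stage dry mass = ε × stage wet mass = 0.055 × 288,620 = 15,874.1 kg.
Burnout mass m_f = stage dry + payload = 15,874.1 + 5,380 = 21,254.1 kg.
By the Tsiolkovsky rocket equation, Δv = v_e · ln(294,000/21,254.1) = 4450.0 × ln(13.83) = 4450.0 × 2.6270 ≈ 11690 m/s.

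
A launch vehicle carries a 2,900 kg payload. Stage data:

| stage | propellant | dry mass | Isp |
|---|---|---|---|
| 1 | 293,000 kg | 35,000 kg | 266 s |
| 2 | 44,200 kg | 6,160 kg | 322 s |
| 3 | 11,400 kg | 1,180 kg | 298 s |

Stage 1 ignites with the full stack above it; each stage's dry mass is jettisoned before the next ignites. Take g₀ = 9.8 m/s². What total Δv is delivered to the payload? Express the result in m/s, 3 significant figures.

Ignition mass of stage 1 = 293,000+35,000 + 44,200+6,160 + 11,400+1,180 + 2,900 = 393,840 kg.
Stage 1: m₀ = 393,840 kg, m_f = 393,840 − 293,000 = 100,840 kg; Δv = 266×9.8×ln(3.906) = 2606.8×1.3624 ≈ 3552 m/s.
Stage 2: m₀ = 65,840 kg, m_f = 65,840 − 44,200 = 21,640 kg; Δv = 322×9.8×ln(3.043) = 3155.6×1.1127 ≈ 3511 m/s.
Stage 3: m₀ = 15,480 kg, m_f = 15,480 − 11,400 = 4,080 kg; Δv = 298×9.8×ln(3.794) = 2920.4×1.3335 ≈ 3894 m/s.
Total Δv = 3552 + 3511 + 3894 = 10957 m/s.

Δv ≈ 11000 m/s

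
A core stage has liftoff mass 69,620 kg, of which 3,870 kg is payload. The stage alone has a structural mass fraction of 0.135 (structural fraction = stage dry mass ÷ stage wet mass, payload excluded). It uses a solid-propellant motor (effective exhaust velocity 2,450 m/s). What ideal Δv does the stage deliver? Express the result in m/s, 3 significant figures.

Δv ≈ 4160 m/s

Stage wet mass = m₀ − payload = 69,620 − 3,870 = 65,750 kg.
Stage dry mass = ε × stage wet mass = 0.135 × 65,750 = 8,876.25 kg.
Burnout mass m_f = stage dry + payload = 8,876.25 + 3,870 = 12,746.25 kg.
By the Tsiolkovsky rocket equation, Δv = v_e · ln(69,620/12,746.25) = 2450.0 × ln(5.462) = 2450.0 × 1.6978 ≈ 4160 m/s.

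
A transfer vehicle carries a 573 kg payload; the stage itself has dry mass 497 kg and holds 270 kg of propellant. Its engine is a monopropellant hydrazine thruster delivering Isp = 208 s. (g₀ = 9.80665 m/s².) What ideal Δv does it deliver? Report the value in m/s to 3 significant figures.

v_e = Isp · g₀ = 208 × 9.80665 = 2039.8 m/s.
m₀ = payload + dry + propellant = 573 + 497 + 270 = 1,340 kg.
m_f = payload + dry = 573 + 497 = 1,070 kg.
Rocket equation: Δv = v_e · ln(m₀/m_f) = 2039.8 × ln(1.252) = 2039.8 × 0.2250 ≈ 459.0 m/s.

Δv ≈ 459 m/s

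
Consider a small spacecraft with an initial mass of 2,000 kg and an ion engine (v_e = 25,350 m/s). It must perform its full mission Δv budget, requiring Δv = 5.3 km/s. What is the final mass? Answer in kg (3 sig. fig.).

final mass ≈ 1620 kg

By the Tsiolkovsky rocket equation, m₀/m_f = exp(Δv / v_e) = exp(5300 / 25350.0) = exp(0.2091) = 1.2325.
m_f = m₀ / 1.2325 = 2,000 / 1.2325 = 1,622.72 kg.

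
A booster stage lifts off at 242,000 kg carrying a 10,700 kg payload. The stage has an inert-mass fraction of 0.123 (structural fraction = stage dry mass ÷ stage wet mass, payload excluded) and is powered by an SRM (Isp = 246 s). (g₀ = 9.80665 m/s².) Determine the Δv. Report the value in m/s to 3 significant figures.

Stage wet mass = m₀ − payload = 242,000 − 10,700 = 231,300 kg.
Stage dry mass = ε × stage wet mass = 0.123 × 231,300 = 28,449.9 kg.
Burnout mass m_f = stage dry + payload = 28,449.9 + 10,700 = 39,149.9 kg.
v_e = Isp · g₀ = 246 × 9.80665 = 2412.4 m/s.
Δv = v_e · ln(242,000/39,149.9) = 2412.4 × ln(6.181) = 2412.4 × 1.8215 ≈ 4394 m/s.

Δv ≈ 4390 m/s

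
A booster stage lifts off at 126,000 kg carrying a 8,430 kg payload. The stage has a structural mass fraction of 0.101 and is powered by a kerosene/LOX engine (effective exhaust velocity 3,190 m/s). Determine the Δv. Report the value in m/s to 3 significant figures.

Stage wet mass = m₀ − payload = 126,000 − 8,430 = 117,570 kg.
Stage dry mass = ε × stage wet mass = 0.101 × 117,570 = 11,874.6 kg.
Burnout mass m_f = stage dry + payload = 11,874.6 + 8,430 = 20,304.6 kg.
By the Tsiolkovsky rocket equation, Δv = v_e · ln(126,000/20,304.6) = 3190.0 × ln(6.205) = 3190.0 × 1.8254 ≈ 5823 m/s.

Δv ≈ 5820 m/s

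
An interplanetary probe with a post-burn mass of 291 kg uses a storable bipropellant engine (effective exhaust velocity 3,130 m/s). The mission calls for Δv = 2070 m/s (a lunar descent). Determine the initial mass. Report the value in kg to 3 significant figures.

From the ideal rocket equation, m₀/m_f = exp(Δv / v_e) = exp(2070 / 3130.0) = exp(0.6613) = 1.9374.
m₀ = m_f × 1.9374 = 291 × 1.9374 = 563.783 kg.

initial mass ≈ 564 kg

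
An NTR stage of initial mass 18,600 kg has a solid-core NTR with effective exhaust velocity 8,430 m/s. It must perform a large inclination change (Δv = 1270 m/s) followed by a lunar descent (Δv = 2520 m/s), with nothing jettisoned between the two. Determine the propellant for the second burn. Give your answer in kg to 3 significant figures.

After the first burn: m = 18600 × exp(−1270/8430.0) = 18600 × 0.86015 = 15,998.8 kg.
After the second burn: m = 15,998.8 × exp(−2520/8430.0) = 15,998.8 × 0.74161 = 11,864.9 kg.
Second-burn propellant = 15,998.8 − 11,864.9 = 4,133.9 kg.

propellant for the second burn ≈ 4130 kg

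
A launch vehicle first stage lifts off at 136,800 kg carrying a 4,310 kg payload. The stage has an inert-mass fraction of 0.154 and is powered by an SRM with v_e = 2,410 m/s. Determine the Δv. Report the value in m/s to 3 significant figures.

Stage wet mass = m₀ − payload = 136,800 − 4,310 = 132,490 kg.
Stage dry mass = ε × stage wet mass = 0.154 × 132,490 = 20,403.5 kg.
Burnout mass m_f = stage dry + payload = 20,403.5 + 4,310 = 24,713.5 kg.
Using Δv = v_e ln(m₀/m_f): Δv = v_e · ln(136,800/24,713.5) = 2410.0 × ln(5.535) = 2410.0 × 1.7112 ≈ 4124 m/s.

Δv ≈ 4120 m/s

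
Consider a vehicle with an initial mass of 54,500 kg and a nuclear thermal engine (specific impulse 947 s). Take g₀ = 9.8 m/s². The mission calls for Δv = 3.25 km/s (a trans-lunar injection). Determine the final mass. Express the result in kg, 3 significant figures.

final mass ≈ 38400 kg

v_e = Isp · g₀ = 947 × 9.8 = 9280.6 m/s.
m₀/m_f = exp(Δv / v_e) = exp(3250 / 9280.6) = exp(0.3502) = 1.4193.
m_f = m₀ / 1.4193 = 54,500 / 1.4193 = 38,399.2 kg.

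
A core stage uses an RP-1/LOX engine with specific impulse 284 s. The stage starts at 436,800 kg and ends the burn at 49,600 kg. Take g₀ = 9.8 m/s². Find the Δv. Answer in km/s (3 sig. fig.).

v_e = Isp · g₀ = 284 × 9.8 = 2783.2 m/s.
Rocket equation: Δv = v_e · ln(m₀/m_f) = 2783.2 × ln(8.806) = 2783.2 × 2.1755 ≈ 6054.8 m/s.

Δv ≈ 6.05 km/s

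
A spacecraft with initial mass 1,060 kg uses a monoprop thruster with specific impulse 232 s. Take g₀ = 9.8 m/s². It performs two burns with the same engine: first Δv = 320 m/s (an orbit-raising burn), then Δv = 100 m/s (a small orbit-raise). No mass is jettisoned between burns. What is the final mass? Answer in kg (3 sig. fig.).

v_e = Isp · g₀ = 232 × 9.8 = 2273.6 m/s.
After the first burn: m = 1060 × exp(−320/2273.6) = 1060 × 0.86871 = 920.833 kg.
After the second burn: m = 920.833 × exp(−100/2273.6) = 920.833 × 0.95697 = 881.21 kg.

final mass ≈ 881 kg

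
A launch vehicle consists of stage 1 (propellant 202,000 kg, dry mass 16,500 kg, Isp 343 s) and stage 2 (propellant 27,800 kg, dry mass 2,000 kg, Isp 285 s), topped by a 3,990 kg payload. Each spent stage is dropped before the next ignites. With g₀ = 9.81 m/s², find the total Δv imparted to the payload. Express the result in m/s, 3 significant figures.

Δv ≈ 10300 m/s

Ignition mass of stage 1 = 202,000+16,500 + 27,800+2,000 + 3,990 = 252,290 kg.
Stage 1: m₀ = 252,290 kg, m_f = 252,290 − 202,000 = 50,290 kg; Δv = 343×9.81×ln(5.017) = 3364.8×1.6128 ≈ 5427 m/s.
Stage 2: m₀ = 33,790 kg, m_f = 33,790 − 27,800 = 5,990 kg; Δv = 285×9.81×ln(5.641) = 2795.9×1.7301 ≈ 4837 m/s.
Total Δv = 5427 + 4837 = 10264 m/s.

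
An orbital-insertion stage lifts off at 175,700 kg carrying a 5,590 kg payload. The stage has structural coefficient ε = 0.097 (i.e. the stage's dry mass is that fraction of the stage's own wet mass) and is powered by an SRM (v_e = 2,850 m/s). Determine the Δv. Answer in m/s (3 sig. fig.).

Stage wet mass = m₀ − payload = 175,700 − 5,590 = 170,110 kg.
Stage dry mass = ε × stage wet mass = 0.097 × 170,110 = 16,500.7 kg.
Burnout mass m_f = stage dry + payload = 16,500.7 + 5,590 = 22,090.7 kg.
Δv = v_e · ln(175,700/22,090.7) = 2850.0 × ln(7.954) = 2850.0 × 2.0736 ≈ 5910 m/s.

Δv ≈ 5910 m/s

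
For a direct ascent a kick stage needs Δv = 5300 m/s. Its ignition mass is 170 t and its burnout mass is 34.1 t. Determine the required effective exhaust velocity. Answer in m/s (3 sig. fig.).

v_e ≈ 3300 m/s

ln(m₀/m_f) = ln(170000/34100) = ln(4.985) = 1.6065.
v_e = Δv / ln(m₀/m_f) = 5300 / 1.6065 = 3299.1 m/s.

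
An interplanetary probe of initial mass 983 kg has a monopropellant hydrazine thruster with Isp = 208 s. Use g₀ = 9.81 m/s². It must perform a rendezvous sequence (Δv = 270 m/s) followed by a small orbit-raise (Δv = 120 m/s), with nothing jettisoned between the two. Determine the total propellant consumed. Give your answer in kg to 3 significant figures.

v_e = Isp · g₀ = 208 × 9.81 = 2040.5 m/s.
After the first burn: m = 983 × exp(−270/2040.5) = 983 × 0.87606 = 861.167 kg.
After the second burn: m = 861.167 × exp(−120/2040.5) = 861.167 × 0.94289 = 811.986 kg.
Total propellant = m₀ − m_final = 983 − 811.986 = 171.014 kg.

total propellant consumed ≈ 171 kg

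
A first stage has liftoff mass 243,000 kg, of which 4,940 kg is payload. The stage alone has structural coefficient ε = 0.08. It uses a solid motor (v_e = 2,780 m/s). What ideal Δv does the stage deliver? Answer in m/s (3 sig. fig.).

Δv ≈ 6440 m/s

Stage wet mass = m₀ − payload = 243,000 − 4,940 = 238,060 kg.
Stage dry mass = ε × stage wet mass = 0.08 × 238,060 = 19,044.8 kg.
Burnout mass m_f = stage dry + payload = 19,044.8 + 4,940 = 23,984.8 kg.
Δv = v_e · ln(243,000/23,984.8) = 2780.0 × ln(10.13) = 2780.0 × 2.3156 ≈ 6437 m/s.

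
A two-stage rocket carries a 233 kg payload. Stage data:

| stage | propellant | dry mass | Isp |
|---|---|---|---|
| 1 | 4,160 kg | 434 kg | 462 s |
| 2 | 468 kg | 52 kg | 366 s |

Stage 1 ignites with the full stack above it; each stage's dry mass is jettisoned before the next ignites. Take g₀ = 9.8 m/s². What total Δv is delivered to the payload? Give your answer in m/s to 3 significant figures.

Δv ≈ 10300 m/s

Ignition mass of stage 1 = 4,160+434 + 468+52 + 233 = 5,347 kg.
Stage 1: m₀ = 5,347 kg, m_f = 5,347 − 4,160 = 1,187 kg; Δv = 462×9.8×ln(4.505) = 4527.6×1.5051 ≈ 6815 m/s.
Stage 2: m₀ = 753 kg, m_f = 753 − 468 = 285 kg; Δv = 366×9.8×ln(2.642) = 3586.8×0.9716 ≈ 3485 m/s.
Total Δv = 6815 + 3485 = 10300 m/s.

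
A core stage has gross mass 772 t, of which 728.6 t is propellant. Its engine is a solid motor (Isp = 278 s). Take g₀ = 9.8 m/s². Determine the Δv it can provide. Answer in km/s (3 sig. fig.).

Δv ≈ 7.84 km/s

v_e = Isp · g₀ = 278 × 9.8 = 2724.4 m/s.
m_f = m₀ − m_prop = 772 − 728.6 = 43.4 t.
Using Δv = v_e ln(m₀/m_f): Δv = v_e · ln(m₀/m_f) = 2724.4 × ln(17.79) = 2724.4 × 2.8785 ≈ 7842.3 m/s.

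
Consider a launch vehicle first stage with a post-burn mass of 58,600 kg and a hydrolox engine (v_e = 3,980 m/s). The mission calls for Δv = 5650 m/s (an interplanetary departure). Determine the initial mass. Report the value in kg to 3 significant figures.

initial mass ≈ 242000 kg

m₀/m_f = exp(Δv / v_e) = exp(5650 / 3980.0) = exp(1.4196) = 4.1355.
m₀ = m_f × 4.1355 = 58,600 × 4.1355 = 242,340 kg.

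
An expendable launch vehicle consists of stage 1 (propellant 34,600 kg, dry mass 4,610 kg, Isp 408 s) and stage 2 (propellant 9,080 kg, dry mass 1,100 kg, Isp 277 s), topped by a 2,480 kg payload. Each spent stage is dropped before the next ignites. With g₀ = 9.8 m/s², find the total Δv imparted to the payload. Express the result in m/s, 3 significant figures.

Ignition mass of stage 1 = 34,600+4,610 + 9,080+1,100 + 2,480 = 51,870 kg.
Stage 1: m₀ = 51,870 kg, m_f = 51,870 − 34,600 = 17,270 kg; Δv = 408×9.8×ln(3.003) = 3998.4×1.0998 ≈ 4397 m/s.
Stage 2: m₀ = 12,660 kg, m_f = 12,660 − 9,080 = 3,580 kg; Δv = 277×9.8×ln(3.536) = 2714.6×1.2631 ≈ 3429 m/s.
Total Δv = 4397 + 3429 = 7826 m/s.

Δv ≈ 7830 m/s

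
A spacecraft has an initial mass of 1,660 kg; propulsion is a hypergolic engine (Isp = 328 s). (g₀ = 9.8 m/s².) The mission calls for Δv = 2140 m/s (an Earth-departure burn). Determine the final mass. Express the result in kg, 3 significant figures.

final mass ≈ 853 kg

v_e = Isp · g₀ = 328 × 9.8 = 3214.4 m/s.
Rocket equation: m₀/m_f = exp(Δv / v_e) = exp(2140 / 3214.4) = exp(0.6658) = 1.9460.
m_f = m₀ / 1.9460 = 1,660 / 1.9460 = 853.032 kg.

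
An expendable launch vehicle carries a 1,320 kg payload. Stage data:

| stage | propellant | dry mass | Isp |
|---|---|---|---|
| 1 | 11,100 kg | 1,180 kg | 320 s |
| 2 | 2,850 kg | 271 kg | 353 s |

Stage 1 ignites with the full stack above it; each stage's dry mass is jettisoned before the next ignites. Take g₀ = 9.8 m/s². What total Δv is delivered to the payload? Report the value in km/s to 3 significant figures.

Δv ≈ 6.97 km/s

Ignition mass of stage 1 = 11,100+1,180 + 2,850+271 + 1,320 = 16,721 kg.
Stage 1: m₀ = 16,721 kg, m_f = 16,721 − 11,100 = 5,621 kg; Δv = 320×9.8×ln(2.975) = 3136.0×1.0902 ≈ 3419 m/s.
Stage 2: m₀ = 4,441 kg, m_f = 4,441 − 2,850 = 1,591 kg; Δv = 353×9.8×ln(2.791) = 3459.4×1.0265 ≈ 3551 m/s.
Total Δv = 3419 + 3551 = 6970 m/s.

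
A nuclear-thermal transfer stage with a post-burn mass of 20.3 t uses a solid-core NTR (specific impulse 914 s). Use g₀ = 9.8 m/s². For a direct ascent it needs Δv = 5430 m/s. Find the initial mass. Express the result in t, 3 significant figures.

initial mass ≈ 37.2 t

v_e = Isp · g₀ = 914 × 9.8 = 8957.2 m/s.
Rocket equation: m₀/m_f = exp(Δv / v_e) = exp(5430 / 8957.2) = exp(0.6062) = 1.8335.
m₀ = m_f × 1.8335 = 20.3 × 1.8335 = 37.2201 t.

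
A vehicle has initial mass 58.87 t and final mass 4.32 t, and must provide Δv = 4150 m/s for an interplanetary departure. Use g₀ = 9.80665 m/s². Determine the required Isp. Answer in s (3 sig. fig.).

ln(m₀/m_f) = ln(58870/4320) = ln(13.63) = 2.6121.
v_e = Δv / ln(m₀/m_f) = 4150 / 2.6121 = 1588.8 m/s.
Isp = v_e / g₀ = 1588.8 / 9.80665 = 162.0 s.

Isp ≈ 162 s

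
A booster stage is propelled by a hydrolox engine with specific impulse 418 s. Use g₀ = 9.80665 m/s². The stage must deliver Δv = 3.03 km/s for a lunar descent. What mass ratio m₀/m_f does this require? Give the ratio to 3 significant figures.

mass ratio ≈ 2.09

v_e = Isp · g₀ = 418 × 9.80665 = 4099.2 m/s.
Using Δv = v_e ln(m₀/m_f): m₀/m_f = exp(Δv / v_e) = exp(3030 / 4099.2) = exp(0.7392) = 2.0942.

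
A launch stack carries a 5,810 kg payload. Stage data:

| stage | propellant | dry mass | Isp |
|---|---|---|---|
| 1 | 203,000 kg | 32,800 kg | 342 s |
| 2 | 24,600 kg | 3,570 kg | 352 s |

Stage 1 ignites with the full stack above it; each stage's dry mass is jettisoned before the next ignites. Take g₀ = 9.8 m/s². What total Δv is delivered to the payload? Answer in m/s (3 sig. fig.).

Δv ≈ 9120 m/s

Ignition mass of stage 1 = 203,000+32,800 + 24,600+3,570 + 5,810 = 269,780 kg.
Stage 1: m₀ = 269,780 kg, m_f = 269,780 − 203,000 = 66,780 kg; Δv = 342×9.8×ln(4.04) = 3351.6×1.3962 ≈ 4680 m/s.
Stage 2: m₀ = 33,980 kg, m_f = 33,980 − 24,600 = 9,380 kg; Δv = 352×9.8×ln(3.623) = 3449.6×1.2872 ≈ 4440 m/s.
Total Δv = 4680 + 4440 = 9120 m/s.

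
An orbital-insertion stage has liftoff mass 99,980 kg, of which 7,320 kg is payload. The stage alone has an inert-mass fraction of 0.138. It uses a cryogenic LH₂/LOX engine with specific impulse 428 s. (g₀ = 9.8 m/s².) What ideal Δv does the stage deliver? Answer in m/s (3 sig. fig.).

Δv ≈ 6730 m/s

Stage wet mass = m₀ − payload = 99,980 − 7,320 = 92,660 kg.
Stage dry mass = ε × stage wet mass = 0.138 × 92,660 = 12,787.1 kg.
Burnout mass m_f = stage dry + payload = 12,787.1 + 7,320 = 20,107.1 kg.
v_e = Isp · g₀ = 428 × 9.8 = 4194.4 m/s.
Δv = v_e · ln(99,980/20,107.1) = 4194.4 × ln(4.972) = 4194.4 × 1.6039 ≈ 6727 m/s.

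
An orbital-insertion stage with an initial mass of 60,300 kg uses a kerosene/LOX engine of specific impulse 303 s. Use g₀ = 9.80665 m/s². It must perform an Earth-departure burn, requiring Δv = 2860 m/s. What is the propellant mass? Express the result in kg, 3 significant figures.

v_e = Isp · g₀ = 303 × 9.80665 = 2971.4 m/s.
From the ideal rocket equation, m₀/m_f = exp(Δv / v_e) = exp(2860 / 2971.4) = exp(0.9625) = 2.6182.
m_f = 60,300 / 2.6182 = 23,031.1 kg, so propellant = m₀ − m_f = 60,300 − 23,031.1 = 37,268.9 kg.

propellant mass ≈ 37300 kg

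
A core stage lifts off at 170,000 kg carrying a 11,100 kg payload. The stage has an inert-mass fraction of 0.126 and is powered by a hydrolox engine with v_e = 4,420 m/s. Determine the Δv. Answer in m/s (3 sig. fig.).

Stage wet mass = m₀ − payload = 170,000 − 11,100 = 158,900 kg.
Stage dry mass = ε × stage wet mass = 0.126 × 158,900 = 20,021.4 kg.
Burnout mass m_f = stage dry + payload = 20,021.4 + 11,100 = 31,121.4 kg.
Δv = v_e · ln(170,000/31,121.4) = 4420.0 × ln(5.462) = 4420.0 × 1.6979 ≈ 7505 m/s.

Δv ≈ 7500 m/s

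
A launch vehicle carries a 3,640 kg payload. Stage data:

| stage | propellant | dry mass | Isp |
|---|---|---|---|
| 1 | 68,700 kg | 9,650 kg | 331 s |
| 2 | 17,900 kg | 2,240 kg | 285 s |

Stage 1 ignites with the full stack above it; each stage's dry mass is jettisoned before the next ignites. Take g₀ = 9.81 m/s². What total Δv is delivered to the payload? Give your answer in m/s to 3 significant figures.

Ignition mass of stage 1 = 68,700+9,650 + 17,900+2,240 + 3,640 = 102,130 kg.
Stage 1: m₀ = 102,130 kg, m_f = 102,130 − 68,700 = 33,430 kg; Δv = 331×9.81×ln(3.055) = 3247.1×1.1168 ≈ 3626 m/s.
Stage 2: m₀ = 23,780 kg, m_f = 23,780 − 17,900 = 5,880 kg; Δv = 285×9.81×ln(4.044) = 2795.9×1.3973 ≈ 3907 m/s.
Total Δv = 3626 + 3907 = 7533 m/s.

Δv ≈ 7530 m/s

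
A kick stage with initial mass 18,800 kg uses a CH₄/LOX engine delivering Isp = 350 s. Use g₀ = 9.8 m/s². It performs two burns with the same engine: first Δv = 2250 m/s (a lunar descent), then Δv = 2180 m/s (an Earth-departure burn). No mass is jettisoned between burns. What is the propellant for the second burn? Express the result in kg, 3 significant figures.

v_e = Isp · g₀ = 350 × 9.8 = 3430.0 m/s.
After the first burn: m = 18800 × exp(−2250/3430.0) = 18800 × 0.51893 = 9,755.88 kg.
After the second burn: m = 9,755.88 × exp(−2180/3430.0) = 9,755.88 × 0.52963 = 5,167.01 kg.
Second-burn propellant = 9,755.88 − 5,167.01 = 4,588.87 kg.

propellant for the second burn ≈ 4590 kg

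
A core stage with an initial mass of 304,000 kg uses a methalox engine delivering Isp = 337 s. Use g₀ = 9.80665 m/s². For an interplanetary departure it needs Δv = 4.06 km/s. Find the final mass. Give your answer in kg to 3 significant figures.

v_e = Isp · g₀ = 337 × 9.80665 = 3304.8 m/s.
By the Tsiolkovsky rocket equation, m₀/m_f = exp(Δv / v_e) = exp(4060 / 3304.8) = exp(1.2285) = 3.4161.
m_f = m₀ / 3.4161 = 304,000 / 3.4161 = 88,990.4 kg.

final mass ≈ 89000 kg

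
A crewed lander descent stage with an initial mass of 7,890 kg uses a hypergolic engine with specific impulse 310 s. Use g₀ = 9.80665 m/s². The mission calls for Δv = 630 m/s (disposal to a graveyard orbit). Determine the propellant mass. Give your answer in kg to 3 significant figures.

propellant mass ≈ 1480 kg

v_e = Isp · g₀ = 310 × 9.80665 = 3040.1 m/s.
Using Δv = v_e ln(m₀/m_f): m₀/m_f = exp(Δv / v_e) = exp(630 / 3040.1) = exp(0.2072) = 1.2303.
m_f = 7,890 / 1.2303 = 6,413.07 kg, so propellant = m₀ − m_f = 7,890 − 6,413.07 = 1,476.93 kg.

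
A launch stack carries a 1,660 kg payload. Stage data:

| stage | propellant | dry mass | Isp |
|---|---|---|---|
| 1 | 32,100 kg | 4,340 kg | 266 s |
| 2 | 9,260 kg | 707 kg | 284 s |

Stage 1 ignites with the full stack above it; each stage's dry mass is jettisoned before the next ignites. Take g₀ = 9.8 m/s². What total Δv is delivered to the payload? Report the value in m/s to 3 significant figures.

Δv ≈ 7300 m/s

Ignition mass of stage 1 = 32,100+4,340 + 9,260+707 + 1,660 = 48,067 kg.
Stage 1: m₀ = 48,067 kg, m_f = 48,067 − 32,100 = 15,967 kg; Δv = 266×9.8×ln(3.01) = 2606.8×1.1021 ≈ 2873 m/s.
Stage 2: m₀ = 11,627 kg, m_f = 11,627 − 9,260 = 2,367 kg; Δv = 284×9.8×ln(4.912) = 2783.2×1.5917 ≈ 4430 m/s.
Total Δv = 2873 + 4430 = 7303 m/s.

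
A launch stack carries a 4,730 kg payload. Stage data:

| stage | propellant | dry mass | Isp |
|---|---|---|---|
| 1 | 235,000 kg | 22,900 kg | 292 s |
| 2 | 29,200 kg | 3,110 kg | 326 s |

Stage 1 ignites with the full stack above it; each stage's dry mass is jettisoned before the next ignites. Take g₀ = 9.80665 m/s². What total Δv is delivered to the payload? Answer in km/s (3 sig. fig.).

Ignition mass of stage 1 = 235,000+22,900 + 29,200+3,110 + 4,730 = 294,940 kg.
Stage 1: m₀ = 294,940 kg, m_f = 294,940 − 235,000 = 59,940 kg; Δv = 292×9.80665×ln(4.921) = 2863.5×1.5934 ≈ 4563 m/s.
Stage 2: m₀ = 37,040 kg, m_f = 37,040 − 29,200 = 7,840 kg; Δv = 326×9.80665×ln(4.724) = 3197.0×1.5528 ≈ 4964 m/s.
Total Δv = 4563 + 4964 = 9527 m/s.

Δv ≈ 9.53 km/s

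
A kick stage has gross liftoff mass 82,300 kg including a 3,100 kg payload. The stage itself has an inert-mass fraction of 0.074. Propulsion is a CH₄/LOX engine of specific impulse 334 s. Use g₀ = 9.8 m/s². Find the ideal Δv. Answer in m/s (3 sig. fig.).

Δv ≈ 7260 m/s

Stage wet mass = m₀ − payload = 82,300 − 3,100 = 79,200 kg.
Stage dry mass = ε × stage wet mass = 0.074 × 79,200 = 5,860.8 kg.
Burnout mass m_f = stage dry + payload = 5,860.8 + 3,100 = 8,960.8 kg.
v_e = Isp · g₀ = 334 × 9.8 = 3273.2 m/s.
Using Δv = v_e ln(m₀/m_f): Δv = v_e · ln(82,300/8,960.8) = 3273.2 × ln(9.184) = 3273.2 × 2.2175 ≈ 7258 m/s.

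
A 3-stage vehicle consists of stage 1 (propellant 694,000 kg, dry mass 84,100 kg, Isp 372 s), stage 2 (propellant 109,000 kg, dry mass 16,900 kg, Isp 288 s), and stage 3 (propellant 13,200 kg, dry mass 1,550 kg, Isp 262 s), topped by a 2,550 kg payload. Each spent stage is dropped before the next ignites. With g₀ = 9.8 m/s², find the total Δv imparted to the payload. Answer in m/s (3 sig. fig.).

Ignition mass of stage 1 = 694,000+84,100 + 109,000+16,900 + 13,200+1,550 + 2,550 = 921,300 kg.
Stage 1: m₀ = 921,300 kg, m_f = 921,300 − 694,000 = 227,300 kg; Δv = 372×9.8×ln(4.053) = 3645.6×1.3995 ≈ 5102 m/s.
Stage 2: m₀ = 143,200 kg, m_f = 143,200 − 109,000 = 34,200 kg; Δv = 288×9.8×ln(4.187) = 2822.4×1.4320 ≈ 4042 m/s.
Stage 3: m₀ = 17,300 kg, m_f = 17,300 − 13,200 = 4,100 kg; Δv = 262×9.8×ln(4.22) = 2567.6×1.4397 ≈ 3697 m/s.
Total Δv = 5102 + 4042 + 3697 = 12841 m/s.

Δv ≈ 12800 m/s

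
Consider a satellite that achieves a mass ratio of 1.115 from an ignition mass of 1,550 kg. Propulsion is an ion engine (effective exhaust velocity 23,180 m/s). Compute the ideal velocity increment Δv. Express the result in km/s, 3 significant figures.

By the Tsiolkovsky rocket equation, Δv = v_e · ln(1.115) = 23180.0 × 0.1089 ≈ 2523.2 m/s.

Δv ≈ 2.52 km/s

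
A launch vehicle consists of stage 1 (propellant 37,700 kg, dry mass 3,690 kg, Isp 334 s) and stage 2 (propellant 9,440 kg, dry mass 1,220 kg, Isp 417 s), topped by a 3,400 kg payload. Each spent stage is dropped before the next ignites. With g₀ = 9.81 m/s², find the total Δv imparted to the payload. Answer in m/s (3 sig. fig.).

Δv ≈ 8290 m/s

Ignition mass of stage 1 = 37,700+3,690 + 9,440+1,220 + 3,400 = 55,450 kg.
Stage 1: m₀ = 55,450 kg, m_f = 55,450 − 37,700 = 17,750 kg; Δv = 334×9.81×ln(3.124) = 3276.5×1.1391 ≈ 3732 m/s.
Stage 2: m₀ = 14,060 kg, m_f = 14,060 − 9,440 = 4,620 kg; Δv = 417×9.81×ln(3.043) = 4090.8×1.1129 ≈ 4553 m/s.
Total Δv = 3732 + 4553 = 8285 m/s.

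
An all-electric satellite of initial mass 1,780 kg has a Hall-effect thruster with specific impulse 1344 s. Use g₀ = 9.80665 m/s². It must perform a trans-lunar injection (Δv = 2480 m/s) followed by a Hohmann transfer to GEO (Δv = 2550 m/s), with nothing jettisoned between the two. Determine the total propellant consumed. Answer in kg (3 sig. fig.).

total propellant consumed ≈ 565 kg

v_e = Isp · g₀ = 1344 × 9.80665 = 13180.1 m/s.
After the first burn: m = 1780 × exp(−2480/13180.1) = 1780 × 0.82848 = 1,474.69 kg.
After the second burn: m = 1,474.69 × exp(−2550/13180.1) = 1,474.69 × 0.82409 = 1,215.28 kg.
Total propellant = m₀ − m_final = 1780 − 1,215.28 = 564.72 kg.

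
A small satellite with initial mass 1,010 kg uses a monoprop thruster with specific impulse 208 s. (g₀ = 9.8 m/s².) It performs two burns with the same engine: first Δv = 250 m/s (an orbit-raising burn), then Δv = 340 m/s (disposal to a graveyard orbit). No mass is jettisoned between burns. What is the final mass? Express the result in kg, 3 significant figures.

final mass ≈ 756 kg

v_e = Isp · g₀ = 208 × 9.8 = 2038.4 m/s.
After the first burn: m = 1010 × exp(−250/2038.4) = 1010 × 0.88458 = 893.426 kg.
After the second burn: m = 893.426 × exp(−340/2038.4) = 893.426 × 0.84637 = 756.169 kg.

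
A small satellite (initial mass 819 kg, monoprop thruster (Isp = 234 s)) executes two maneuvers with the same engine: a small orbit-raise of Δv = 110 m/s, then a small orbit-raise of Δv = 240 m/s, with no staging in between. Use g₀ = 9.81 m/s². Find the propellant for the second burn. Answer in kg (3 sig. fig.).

propellant for the second burn ≈ 77.5 kg

v_e = Isp · g₀ = 234 × 9.81 = 2295.5 m/s.
After the first burn: m = 819 × exp(−110/2295.5) = 819 × 0.95321 = 780.679 kg.
After the second burn: m = 780.679 × exp(−240/2295.5) = 780.679 × 0.90073 = 703.181 kg.
Second-burn propellant = 780.679 − 703.181 = 77.498 kg.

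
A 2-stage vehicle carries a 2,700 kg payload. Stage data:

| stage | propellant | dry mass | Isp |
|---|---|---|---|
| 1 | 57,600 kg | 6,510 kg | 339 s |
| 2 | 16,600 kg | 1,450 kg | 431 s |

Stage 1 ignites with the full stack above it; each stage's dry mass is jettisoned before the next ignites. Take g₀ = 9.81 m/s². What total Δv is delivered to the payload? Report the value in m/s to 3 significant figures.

Ignition mass of stage 1 = 57,600+6,510 + 16,600+1,450 + 2,700 = 84,860 kg.
Stage 1: m₀ = 84,860 kg, m_f = 84,860 − 57,600 = 27,260 kg; Δv = 339×9.81×ln(3.113) = 3325.6×1.1356 ≈ 3776 m/s.
Stage 2: m₀ = 20,750 kg, m_f = 20,750 − 16,600 = 4,150 kg; Δv = 431×9.81×ln(5) = 4228.1×1.6094 ≈ 6805 m/s.
Total Δv = 3776 + 6805 = 10581 m/s.

Δv ≈ 10600 m/s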